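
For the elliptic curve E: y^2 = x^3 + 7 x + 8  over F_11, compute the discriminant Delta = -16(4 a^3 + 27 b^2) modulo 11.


4 a^3 + 27 b^2 = 4*7^3 + 27*8^2 = 1372 + 1728 = 3100
Delta = -16 * (3100) = -49600
Delta mod 11 = 10

Delta = 10 (mod 11)


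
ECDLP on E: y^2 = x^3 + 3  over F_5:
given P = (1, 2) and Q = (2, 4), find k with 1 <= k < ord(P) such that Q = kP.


Enumerate multiples of P until we hit Q = (2, 4):
  1P = (1, 2)
  2P = (2, 1)
  3P = (3, 0)
  4P = (2, 4)
Match found at i = 4.

k = 4


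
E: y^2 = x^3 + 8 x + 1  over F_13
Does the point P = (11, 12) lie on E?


Check whether y^2 = x^3 + 8 x + 1 (mod 13) for (x, y) = (11, 12).
LHS: y^2 = 12^2 mod 13 = 1
RHS: x^3 + 8 x + 1 = 11^3 + 8*11 + 1 mod 13 = 3
LHS != RHS

No, not on the curve


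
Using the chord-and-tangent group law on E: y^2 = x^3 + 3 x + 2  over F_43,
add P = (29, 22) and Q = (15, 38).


P != Q, so use the chord formula.
s = (y2 - y1) / (x2 - x1) = (16) / (29) mod 43 = 5
x3 = s^2 - x1 - x2 mod 43 = 5^2 - 29 - 15 = 24
y3 = s (x1 - x3) - y1 mod 43 = 5 * (29 - 24) - 22 = 3

P + Q = (24, 3)


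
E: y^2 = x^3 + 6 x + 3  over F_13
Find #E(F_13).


For each x in F_13, count y with y^2 = x^3 + 6 x + 3 mod 13:
  x = 0: RHS = 3, y in [4, 9]  -> 2 point(s)
  x = 1: RHS = 10, y in [6, 7]  -> 2 point(s)
  x = 2: RHS = 10, y in [6, 7]  -> 2 point(s)
  x = 3: RHS = 9, y in [3, 10]  -> 2 point(s)
  x = 4: RHS = 0, y in [0]  -> 1 point(s)
  x = 8: RHS = 4, y in [2, 11]  -> 2 point(s)
  x = 10: RHS = 10, y in [6, 7]  -> 2 point(s)
  x = 11: RHS = 9, y in [3, 10]  -> 2 point(s)
  x = 12: RHS = 9, y in [3, 10]  -> 2 point(s)
Affine points: 17. Add the point at infinity: total = 18.

#E(F_13) = 18


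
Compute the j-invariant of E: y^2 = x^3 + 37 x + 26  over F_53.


Delta = -16(4 a^3 + 27 b^2) mod 53 = 4
-1728 * (4 a)^3 = -1728 * (4*37)^3 mod 53 = 33
j = 33 * 4^(-1) mod 53 = 48

j = 48 (mod 53)


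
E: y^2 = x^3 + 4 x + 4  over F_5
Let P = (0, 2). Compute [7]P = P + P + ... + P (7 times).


k = 7 = 111_2 (binary, LSB first: 111)
Double-and-add from P = (0, 2):
  bit 0 = 1: acc = O + (0, 2) = (0, 2)
  bit 1 = 1: acc = (0, 2) + (1, 2) = (4, 3)
  bit 2 = 1: acc = (4, 3) + (2, 0) = (0, 3)

7P = (0, 3)


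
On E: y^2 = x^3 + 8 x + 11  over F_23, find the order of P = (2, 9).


Compute successive multiples of P until we hit O:
  1P = (2, 9)
  2P = (12, 8)
  3P = (12, 15)
  4P = (2, 14)
  5P = O

ord(P) = 5


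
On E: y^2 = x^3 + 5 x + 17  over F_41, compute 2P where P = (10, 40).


Doubling: s = (3 x1^2 + a) / (2 y1)
s = (3*10^2 + 5) / (2*40) mod 41 = 32
x3 = s^2 - 2 x1 mod 41 = 32^2 - 2*10 = 20
y3 = s (x1 - x3) - y1 mod 41 = 32 * (10 - 20) - 40 = 9

2P = (20, 9)


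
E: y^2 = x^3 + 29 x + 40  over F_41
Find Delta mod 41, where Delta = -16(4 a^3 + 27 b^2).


4 a^3 + 27 b^2 = 4*29^3 + 27*40^2 = 97556 + 43200 = 140756
Delta = -16 * (140756) = -2252096
Delta mod 41 = 34

Delta = 34 (mod 41)


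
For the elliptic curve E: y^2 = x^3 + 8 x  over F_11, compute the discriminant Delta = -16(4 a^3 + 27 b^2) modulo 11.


4 a^3 + 27 b^2 = 4*8^3 + 27*0^2 = 2048 + 0 = 2048
Delta = -16 * (2048) = -32768
Delta mod 11 = 1

Delta = 1 (mod 11)


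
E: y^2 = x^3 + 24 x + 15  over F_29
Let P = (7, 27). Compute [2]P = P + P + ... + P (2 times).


k = 2 = 10_2 (binary, LSB first: 01)
Double-and-add from P = (7, 27):
  bit 0 = 0: acc unchanged = O
  bit 1 = 1: acc = O + (21, 6) = (21, 6)

2P = (21, 6)


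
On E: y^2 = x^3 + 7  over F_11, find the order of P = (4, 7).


Compute successive multiples of P until we hit O:
  1P = (4, 7)
  2P = (6, 5)
  3P = (2, 2)
  4P = (3, 1)
  5P = (7, 8)
  6P = (5, 0)
  7P = (7, 3)
  8P = (3, 10)
  ... (continuing to 12P)
  12P = O

ord(P) = 12


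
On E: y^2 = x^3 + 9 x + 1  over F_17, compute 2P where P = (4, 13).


Doubling: s = (3 x1^2 + a) / (2 y1)
s = (3*4^2 + 9) / (2*13) mod 17 = 12
x3 = s^2 - 2 x1 mod 17 = 12^2 - 2*4 = 0
y3 = s (x1 - x3) - y1 mod 17 = 12 * (4 - 0) - 13 = 1

2P = (0, 1)


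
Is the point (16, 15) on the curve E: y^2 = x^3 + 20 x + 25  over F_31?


Check whether y^2 = x^3 + 20 x + 25 (mod 31) for (x, y) = (16, 15).
LHS: y^2 = 15^2 mod 31 = 8
RHS: x^3 + 20 x + 25 = 16^3 + 20*16 + 25 mod 31 = 8
LHS = RHS

Yes, on the curve


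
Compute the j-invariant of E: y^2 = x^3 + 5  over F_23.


Delta = -16(4 a^3 + 27 b^2) mod 23 = 10
-1728 * (4 a)^3 = -1728 * (4*0)^3 mod 23 = 0
j = 0 * 10^(-1) mod 23 = 0

j = 0 (mod 23)


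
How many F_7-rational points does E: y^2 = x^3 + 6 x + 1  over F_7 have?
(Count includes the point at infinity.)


For each x in F_7, count y with y^2 = x^3 + 6 x + 1 mod 7:
  x = 0: RHS = 1, y in [1, 6]  -> 2 point(s)
  x = 1: RHS = 1, y in [1, 6]  -> 2 point(s)
  x = 2: RHS = 0, y in [0]  -> 1 point(s)
  x = 3: RHS = 4, y in [2, 5]  -> 2 point(s)
  x = 5: RHS = 2, y in [3, 4]  -> 2 point(s)
  x = 6: RHS = 1, y in [1, 6]  -> 2 point(s)
Affine points: 11. Add the point at infinity: total = 12.

#E(F_7) = 12


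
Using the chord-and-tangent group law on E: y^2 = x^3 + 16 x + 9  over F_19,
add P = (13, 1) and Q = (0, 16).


P != Q, so use the chord formula.
s = (y2 - y1) / (x2 - x1) = (15) / (6) mod 19 = 12
x3 = s^2 - x1 - x2 mod 19 = 12^2 - 13 - 0 = 17
y3 = s (x1 - x3) - y1 mod 19 = 12 * (13 - 17) - 1 = 8

P + Q = (17, 8)


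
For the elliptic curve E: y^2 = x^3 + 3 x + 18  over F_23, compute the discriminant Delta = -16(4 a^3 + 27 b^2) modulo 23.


4 a^3 + 27 b^2 = 4*3^3 + 27*18^2 = 108 + 8748 = 8856
Delta = -16 * (8856) = -141696
Delta mod 23 = 7

Delta = 7 (mod 23)


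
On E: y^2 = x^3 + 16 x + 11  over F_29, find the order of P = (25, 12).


Compute successive multiples of P until we hit O:
  1P = (25, 12)
  2P = (28, 9)
  3P = (6, 27)
  4P = (22, 7)
  5P = (17, 11)
  6P = (21, 3)
  7P = (8, 19)
  8P = (5, 19)
  ... (continuing to 36P)
  36P = O

ord(P) = 36


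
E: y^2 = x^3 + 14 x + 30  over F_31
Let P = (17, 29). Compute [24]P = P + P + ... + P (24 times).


k = 24 = 11000_2 (binary, LSB first: 00011)
Double-and-add from P = (17, 29):
  bit 0 = 0: acc unchanged = O
  bit 1 = 0: acc unchanged = O
  bit 2 = 0: acc unchanged = O
  bit 3 = 1: acc = O + (18, 21) = (18, 21)
  bit 4 = 1: acc = (18, 21) + (14, 5) = (15, 22)

24P = (15, 22)


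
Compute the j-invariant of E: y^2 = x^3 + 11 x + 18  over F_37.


Delta = -16(4 a^3 + 27 b^2) mod 37 = 30
-1728 * (4 a)^3 = -1728 * (4*11)^3 mod 37 = 36
j = 36 * 30^(-1) mod 37 = 16

j = 16 (mod 37)


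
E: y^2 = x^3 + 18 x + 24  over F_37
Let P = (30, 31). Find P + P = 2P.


Doubling: s = (3 x1^2 + a) / (2 y1)
s = (3*30^2 + 18) / (2*31) mod 37 = 14
x3 = s^2 - 2 x1 mod 37 = 14^2 - 2*30 = 25
y3 = s (x1 - x3) - y1 mod 37 = 14 * (30 - 25) - 31 = 2

2P = (25, 2)


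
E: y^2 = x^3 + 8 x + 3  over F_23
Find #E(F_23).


For each x in F_23, count y with y^2 = x^3 + 8 x + 3 mod 23:
  x = 0: RHS = 3, y in [7, 16]  -> 2 point(s)
  x = 1: RHS = 12, y in [9, 14]  -> 2 point(s)
  x = 2: RHS = 4, y in [2, 21]  -> 2 point(s)
  x = 3: RHS = 8, y in [10, 13]  -> 2 point(s)
  x = 8: RHS = 4, y in [2, 21]  -> 2 point(s)
  x = 10: RHS = 2, y in [5, 18]  -> 2 point(s)
  x = 13: RHS = 4, y in [2, 21]  -> 2 point(s)
  x = 15: RHS = 2, y in [5, 18]  -> 2 point(s)
  x = 16: RHS = 18, y in [8, 15]  -> 2 point(s)
  x = 21: RHS = 2, y in [5, 18]  -> 2 point(s)
Affine points: 20. Add the point at infinity: total = 21.

#E(F_23) = 21


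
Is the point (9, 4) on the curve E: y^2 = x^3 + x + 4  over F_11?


Check whether y^2 = x^3 + 1 x + 4 (mod 11) for (x, y) = (9, 4).
LHS: y^2 = 4^2 mod 11 = 5
RHS: x^3 + 1 x + 4 = 9^3 + 1*9 + 4 mod 11 = 5
LHS = RHS

Yes, on the curve


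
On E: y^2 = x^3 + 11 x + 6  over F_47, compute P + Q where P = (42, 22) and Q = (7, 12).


P != Q, so use the chord formula.
s = (y2 - y1) / (x2 - x1) = (37) / (12) mod 47 = 7
x3 = s^2 - x1 - x2 mod 47 = 7^2 - 42 - 7 = 0
y3 = s (x1 - x3) - y1 mod 47 = 7 * (42 - 0) - 22 = 37

P + Q = (0, 37)


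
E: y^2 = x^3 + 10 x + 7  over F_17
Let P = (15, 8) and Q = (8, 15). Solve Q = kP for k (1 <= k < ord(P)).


Enumerate multiples of P until we hit Q = (8, 15):
  1P = (15, 8)
  2P = (12, 11)
  3P = (8, 2)
  4P = (10, 6)
  5P = (1, 1)
  6P = (14, 1)
  7P = (3, 8)
  8P = (16, 9)
  9P = (4, 3)
  10P = (2, 1)
  11P = (2, 16)
  12P = (4, 14)
  13P = (16, 8)
  14P = (3, 9)
  15P = (14, 16)
  16P = (1, 16)
  17P = (10, 11)
  18P = (8, 15)
Match found at i = 18.

k = 18


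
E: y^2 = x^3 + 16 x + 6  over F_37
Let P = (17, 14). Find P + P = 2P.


Doubling: s = (3 x1^2 + a) / (2 y1)
s = (3*17^2 + 16) / (2*14) mod 37 = 17
x3 = s^2 - 2 x1 mod 37 = 17^2 - 2*17 = 33
y3 = s (x1 - x3) - y1 mod 37 = 17 * (17 - 33) - 14 = 10

2P = (33, 10)


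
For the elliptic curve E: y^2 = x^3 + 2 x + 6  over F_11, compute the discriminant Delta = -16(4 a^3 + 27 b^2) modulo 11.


4 a^3 + 27 b^2 = 4*2^3 + 27*6^2 = 32 + 972 = 1004
Delta = -16 * (1004) = -16064
Delta mod 11 = 7

Delta = 7 (mod 11)


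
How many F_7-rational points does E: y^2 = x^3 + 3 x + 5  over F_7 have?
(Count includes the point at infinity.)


For each x in F_7, count y with y^2 = x^3 + 3 x + 5 mod 7:
  x = 1: RHS = 2, y in [3, 4]  -> 2 point(s)
  x = 4: RHS = 4, y in [2, 5]  -> 2 point(s)
  x = 6: RHS = 1, y in [1, 6]  -> 2 point(s)
Affine points: 6. Add the point at infinity: total = 7.

#E(F_7) = 7


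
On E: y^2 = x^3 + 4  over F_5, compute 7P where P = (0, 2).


k = 7 = 111_2 (binary, LSB first: 111)
Double-and-add from P = (0, 2):
  bit 0 = 1: acc = O + (0, 2) = (0, 2)
  bit 1 = 1: acc = (0, 2) + (0, 3) = O
  bit 2 = 1: acc = O + (0, 2) = (0, 2)

7P = (0, 2)


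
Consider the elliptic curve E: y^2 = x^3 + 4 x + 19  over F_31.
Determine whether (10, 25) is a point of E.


Check whether y^2 = x^3 + 4 x + 19 (mod 31) for (x, y) = (10, 25).
LHS: y^2 = 25^2 mod 31 = 5
RHS: x^3 + 4 x + 19 = 10^3 + 4*10 + 19 mod 31 = 5
LHS = RHS

Yes, on the curve


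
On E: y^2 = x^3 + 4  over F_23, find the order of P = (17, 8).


Compute successive multiples of P until we hit O:
  1P = (17, 8)
  2P = (13, 19)
  3P = (2, 14)
  4P = (6, 6)
  5P = (16, 11)
  6P = (22, 7)
  7P = (19, 20)
  8P = (0, 2)
  ... (continuing to 24P)
  24P = O

ord(P) = 24


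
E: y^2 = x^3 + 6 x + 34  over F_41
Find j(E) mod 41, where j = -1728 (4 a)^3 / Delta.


Delta = -16(4 a^3 + 27 b^2) mod 41 = 22
-1728 * (4 a)^3 = -1728 * (4*6)^3 mod 41 = 40
j = 40 * 22^(-1) mod 41 = 13

j = 13 (mod 41)


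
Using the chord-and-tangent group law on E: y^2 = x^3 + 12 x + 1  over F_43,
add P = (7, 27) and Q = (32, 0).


P != Q, so use the chord formula.
s = (y2 - y1) / (x2 - x1) = (16) / (25) mod 43 = 23
x3 = s^2 - x1 - x2 mod 43 = 23^2 - 7 - 32 = 17
y3 = s (x1 - x3) - y1 mod 43 = 23 * (7 - 17) - 27 = 1

P + Q = (17, 1)


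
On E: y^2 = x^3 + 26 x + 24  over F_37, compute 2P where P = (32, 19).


Doubling: s = (3 x1^2 + a) / (2 y1)
s = (3*32^2 + 26) / (2*19) mod 37 = 27
x3 = s^2 - 2 x1 mod 37 = 27^2 - 2*32 = 36
y3 = s (x1 - x3) - y1 mod 37 = 27 * (32 - 36) - 19 = 21

2P = (36, 21)


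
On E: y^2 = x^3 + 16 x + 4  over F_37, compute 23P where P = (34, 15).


k = 23 = 10111_2 (binary, LSB first: 11101)
Double-and-add from P = (34, 15):
  bit 0 = 1: acc = O + (34, 15) = (34, 15)
  bit 1 = 1: acc = (34, 15) + (9, 27) = (32, 24)
  bit 2 = 1: acc = (32, 24) + (19, 10) = (20, 6)
  bit 3 = 0: acc unchanged = (20, 6)
  bit 4 = 1: acc = (20, 6) + (16, 8) = (29, 17)

23P = (29, 17)


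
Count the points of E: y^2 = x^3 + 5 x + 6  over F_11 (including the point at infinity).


For each x in F_11, count y with y^2 = x^3 + 5 x + 6 mod 11:
  x = 1: RHS = 1, y in [1, 10]  -> 2 point(s)
  x = 3: RHS = 4, y in [2, 9]  -> 2 point(s)
  x = 10: RHS = 0, y in [0]  -> 1 point(s)
Affine points: 5. Add the point at infinity: total = 6.

#E(F_11) = 6


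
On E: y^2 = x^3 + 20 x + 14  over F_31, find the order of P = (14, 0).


Compute successive multiples of P until we hit O:
  1P = (14, 0)
  2P = O

ord(P) = 2


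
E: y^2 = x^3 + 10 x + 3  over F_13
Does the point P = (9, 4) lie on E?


Check whether y^2 = x^3 + 10 x + 3 (mod 13) for (x, y) = (9, 4).
LHS: y^2 = 4^2 mod 13 = 3
RHS: x^3 + 10 x + 3 = 9^3 + 10*9 + 3 mod 13 = 3
LHS = RHS

Yes, on the curve


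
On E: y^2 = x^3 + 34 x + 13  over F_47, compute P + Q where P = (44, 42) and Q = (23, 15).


P != Q, so use the chord formula.
s = (y2 - y1) / (x2 - x1) = (20) / (26) mod 47 = 8
x3 = s^2 - x1 - x2 mod 47 = 8^2 - 44 - 23 = 44
y3 = s (x1 - x3) - y1 mod 47 = 8 * (44 - 44) - 42 = 5

P + Q = (44, 5)


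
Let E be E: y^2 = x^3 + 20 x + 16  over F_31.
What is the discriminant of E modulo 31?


4 a^3 + 27 b^2 = 4*20^3 + 27*16^2 = 32000 + 6912 = 38912
Delta = -16 * (38912) = -622592
Delta mod 31 = 12

Delta = 12 (mod 31)


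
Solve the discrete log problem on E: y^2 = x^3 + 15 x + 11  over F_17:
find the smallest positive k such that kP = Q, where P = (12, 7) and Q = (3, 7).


Enumerate multiples of P until we hit Q = (3, 7):
  1P = (12, 7)
  2P = (9, 5)
  3P = (4, 4)
  4P = (3, 7)
Match found at i = 4.

k = 4


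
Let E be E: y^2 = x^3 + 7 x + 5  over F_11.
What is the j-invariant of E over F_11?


Delta = -16(4 a^3 + 27 b^2) mod 11 = 6
-1728 * (4 a)^3 = -1728 * (4*7)^3 mod 11 = 4
j = 4 * 6^(-1) mod 11 = 8

j = 8 (mod 11)


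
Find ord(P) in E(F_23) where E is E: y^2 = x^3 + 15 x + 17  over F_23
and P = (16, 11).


Compute successive multiples of P until we hit O:
  1P = (16, 11)
  2P = (15, 11)
  3P = (15, 12)
  4P = (16, 12)
  5P = O

ord(P) = 5


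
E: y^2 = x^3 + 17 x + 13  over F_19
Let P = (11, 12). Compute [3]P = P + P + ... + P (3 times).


k = 3 = 11_2 (binary, LSB first: 11)
Double-and-add from P = (11, 12):
  bit 0 = 1: acc = O + (11, 12) = (11, 12)
  bit 1 = 1: acc = (11, 12) + (16, 7) = (12, 8)

3P = (12, 8)


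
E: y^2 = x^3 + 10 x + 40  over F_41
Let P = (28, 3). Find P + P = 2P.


Doubling: s = (3 x1^2 + a) / (2 y1)
s = (3*28^2 + 10) / (2*3) mod 41 = 11
x3 = s^2 - 2 x1 mod 41 = 11^2 - 2*28 = 24
y3 = s (x1 - x3) - y1 mod 41 = 11 * (28 - 24) - 3 = 0

2P = (24, 0)


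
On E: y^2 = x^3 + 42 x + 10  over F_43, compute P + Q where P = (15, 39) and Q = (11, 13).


P != Q, so use the chord formula.
s = (y2 - y1) / (x2 - x1) = (17) / (39) mod 43 = 28
x3 = s^2 - x1 - x2 mod 43 = 28^2 - 15 - 11 = 27
y3 = s (x1 - x3) - y1 mod 43 = 28 * (15 - 27) - 39 = 12

P + Q = (27, 12)


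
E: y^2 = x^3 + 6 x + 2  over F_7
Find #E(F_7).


For each x in F_7, count y with y^2 = x^3 + 6 x + 2 mod 7:
  x = 0: RHS = 2, y in [3, 4]  -> 2 point(s)
  x = 1: RHS = 2, y in [3, 4]  -> 2 point(s)
  x = 2: RHS = 1, y in [1, 6]  -> 2 point(s)
  x = 6: RHS = 2, y in [3, 4]  -> 2 point(s)
Affine points: 8. Add the point at infinity: total = 9.

#E(F_7) = 9


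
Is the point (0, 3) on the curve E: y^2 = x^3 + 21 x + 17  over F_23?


Check whether y^2 = x^3 + 21 x + 17 (mod 23) for (x, y) = (0, 3).
LHS: y^2 = 3^2 mod 23 = 9
RHS: x^3 + 21 x + 17 = 0^3 + 21*0 + 17 mod 23 = 17
LHS != RHS

No, not on the curve


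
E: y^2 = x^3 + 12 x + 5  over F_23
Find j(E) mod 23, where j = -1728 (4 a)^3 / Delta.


Delta = -16(4 a^3 + 27 b^2) mod 23 = 2
-1728 * (4 a)^3 = -1728 * (4*12)^3 mod 23 = 22
j = 22 * 2^(-1) mod 23 = 11

j = 11 (mod 23)


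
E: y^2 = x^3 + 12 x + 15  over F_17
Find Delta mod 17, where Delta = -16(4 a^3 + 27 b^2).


4 a^3 + 27 b^2 = 4*12^3 + 27*15^2 = 6912 + 6075 = 12987
Delta = -16 * (12987) = -207792
Delta mod 17 = 16

Delta = 16 (mod 17)


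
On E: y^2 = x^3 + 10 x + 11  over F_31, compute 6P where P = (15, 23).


k = 6 = 110_2 (binary, LSB first: 011)
Double-and-add from P = (15, 23):
  bit 0 = 0: acc unchanged = O
  bit 1 = 1: acc = O + (6, 16) = (6, 16)
  bit 2 = 1: acc = (6, 16) + (24, 30) = (15, 8)

6P = (15, 8)


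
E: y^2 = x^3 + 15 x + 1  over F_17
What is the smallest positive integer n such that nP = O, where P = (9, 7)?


Compute successive multiples of P until we hit O:
  1P = (9, 7)
  2P = (0, 1)
  3P = (16, 11)
  4P = (1, 0)
  5P = (16, 6)
  6P = (0, 16)
  7P = (9, 10)
  8P = O

ord(P) = 8


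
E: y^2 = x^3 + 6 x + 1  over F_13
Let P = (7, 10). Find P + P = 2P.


Doubling: s = (3 x1^2 + a) / (2 y1)
s = (3*7^2 + 6) / (2*10) mod 13 = 7
x3 = s^2 - 2 x1 mod 13 = 7^2 - 2*7 = 9
y3 = s (x1 - x3) - y1 mod 13 = 7 * (7 - 9) - 10 = 2

2P = (9, 2)


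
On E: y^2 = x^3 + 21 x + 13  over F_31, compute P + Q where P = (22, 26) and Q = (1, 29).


P != Q, so use the chord formula.
s = (y2 - y1) / (x2 - x1) = (3) / (10) mod 31 = 22
x3 = s^2 - x1 - x2 mod 31 = 22^2 - 22 - 1 = 27
y3 = s (x1 - x3) - y1 mod 31 = 22 * (22 - 27) - 26 = 19

P + Q = (27, 19)


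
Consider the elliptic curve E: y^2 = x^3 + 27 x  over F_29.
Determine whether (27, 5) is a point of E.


Check whether y^2 = x^3 + 27 x + 0 (mod 29) for (x, y) = (27, 5).
LHS: y^2 = 5^2 mod 29 = 25
RHS: x^3 + 27 x + 0 = 27^3 + 27*27 + 0 mod 29 = 25
LHS = RHS

Yes, on the curve


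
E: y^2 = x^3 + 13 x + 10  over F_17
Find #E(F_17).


For each x in F_17, count y with y^2 = x^3 + 13 x + 10 mod 17:
  x = 3: RHS = 8, y in [5, 12]  -> 2 point(s)
  x = 5: RHS = 13, y in [8, 9]  -> 2 point(s)
  x = 6: RHS = 15, y in [7, 10]  -> 2 point(s)
  x = 7: RHS = 2, y in [6, 11]  -> 2 point(s)
  x = 10: RHS = 1, y in [1, 16]  -> 2 point(s)
  x = 13: RHS = 13, y in [8, 9]  -> 2 point(s)
  x = 16: RHS = 13, y in [8, 9]  -> 2 point(s)
Affine points: 14. Add the point at infinity: total = 15.

#E(F_17) = 15


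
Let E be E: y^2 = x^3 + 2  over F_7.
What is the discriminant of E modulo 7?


4 a^3 + 27 b^2 = 4*0^3 + 27*2^2 = 0 + 108 = 108
Delta = -16 * (108) = -1728
Delta mod 7 = 1

Delta = 1 (mod 7)


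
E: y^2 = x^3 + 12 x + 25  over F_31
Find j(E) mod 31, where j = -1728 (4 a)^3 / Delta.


Delta = -16(4 a^3 + 27 b^2) mod 31 = 26
-1728 * (4 a)^3 = -1728 * (4*12)^3 mod 31 = 27
j = 27 * 26^(-1) mod 31 = 7

j = 7 (mod 31)


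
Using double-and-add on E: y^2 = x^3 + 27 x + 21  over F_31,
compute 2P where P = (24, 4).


k = 2 = 10_2 (binary, LSB first: 01)
Double-and-add from P = (24, 4):
  bit 0 = 0: acc unchanged = O
  bit 1 = 1: acc = O + (24, 27) = (24, 27)

2P = (24, 27)


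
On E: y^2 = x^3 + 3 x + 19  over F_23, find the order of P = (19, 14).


Compute successive multiples of P until we hit O:
  1P = (19, 14)
  2P = (9, 19)
  3P = (1, 0)
  4P = (9, 4)
  5P = (19, 9)
  6P = O

ord(P) = 6


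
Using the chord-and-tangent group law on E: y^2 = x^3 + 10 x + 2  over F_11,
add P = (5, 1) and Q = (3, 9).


P != Q, so use the chord formula.
s = (y2 - y1) / (x2 - x1) = (8) / (9) mod 11 = 7
x3 = s^2 - x1 - x2 mod 11 = 7^2 - 5 - 3 = 8
y3 = s (x1 - x3) - y1 mod 11 = 7 * (5 - 8) - 1 = 0

P + Q = (8, 0)


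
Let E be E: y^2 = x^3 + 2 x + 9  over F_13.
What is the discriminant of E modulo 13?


4 a^3 + 27 b^2 = 4*2^3 + 27*9^2 = 32 + 2187 = 2219
Delta = -16 * (2219) = -35504
Delta mod 13 = 12

Delta = 12 (mod 13)


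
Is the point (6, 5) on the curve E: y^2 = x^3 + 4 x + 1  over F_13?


Check whether y^2 = x^3 + 4 x + 1 (mod 13) for (x, y) = (6, 5).
LHS: y^2 = 5^2 mod 13 = 12
RHS: x^3 + 4 x + 1 = 6^3 + 4*6 + 1 mod 13 = 7
LHS != RHS

No, not on the curve


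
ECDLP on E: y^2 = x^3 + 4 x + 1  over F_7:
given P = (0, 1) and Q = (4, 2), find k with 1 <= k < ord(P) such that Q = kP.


Enumerate multiples of P until we hit Q = (4, 2):
  1P = (0, 1)
  2P = (4, 5)
  3P = (4, 2)
Match found at i = 3.

k = 3


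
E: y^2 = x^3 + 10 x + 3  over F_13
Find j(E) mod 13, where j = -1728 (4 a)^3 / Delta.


Delta = -16(4 a^3 + 27 b^2) mod 13 = 11
-1728 * (4 a)^3 = -1728 * (4*10)^3 mod 13 = 1
j = 1 * 11^(-1) mod 13 = 6

j = 6 (mod 13)


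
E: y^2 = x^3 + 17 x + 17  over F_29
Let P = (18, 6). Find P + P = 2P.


Doubling: s = (3 x1^2 + a) / (2 y1)
s = (3*18^2 + 17) / (2*6) mod 29 = 22
x3 = s^2 - 2 x1 mod 29 = 22^2 - 2*18 = 13
y3 = s (x1 - x3) - y1 mod 29 = 22 * (18 - 13) - 6 = 17

2P = (13, 17)


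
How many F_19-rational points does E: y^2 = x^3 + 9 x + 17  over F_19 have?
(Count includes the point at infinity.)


For each x in F_19, count y with y^2 = x^3 + 9 x + 17 mod 19:
  x = 0: RHS = 17, y in [6, 13]  -> 2 point(s)
  x = 2: RHS = 5, y in [9, 10]  -> 2 point(s)
  x = 5: RHS = 16, y in [4, 15]  -> 2 point(s)
  x = 7: RHS = 5, y in [9, 10]  -> 2 point(s)
  x = 10: RHS = 5, y in [9, 10]  -> 2 point(s)
  x = 16: RHS = 1, y in [1, 18]  -> 2 point(s)
  x = 18: RHS = 7, y in [8, 11]  -> 2 point(s)
Affine points: 14. Add the point at infinity: total = 15.

#E(F_19) = 15


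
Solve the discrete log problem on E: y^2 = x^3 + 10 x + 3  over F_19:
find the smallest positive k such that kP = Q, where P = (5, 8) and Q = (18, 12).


Enumerate multiples of P until we hit Q = (18, 12):
  1P = (5, 8)
  2P = (18, 12)
Match found at i = 2.

k = 2


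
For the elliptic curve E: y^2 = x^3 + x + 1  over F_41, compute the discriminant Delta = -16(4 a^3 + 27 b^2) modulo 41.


4 a^3 + 27 b^2 = 4*1^3 + 27*1^2 = 4 + 27 = 31
Delta = -16 * (31) = -496
Delta mod 41 = 37

Delta = 37 (mod 41)


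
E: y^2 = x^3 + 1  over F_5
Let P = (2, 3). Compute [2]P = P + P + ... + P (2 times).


k = 2 = 10_2 (binary, LSB first: 01)
Double-and-add from P = (2, 3):
  bit 0 = 0: acc unchanged = O
  bit 1 = 1: acc = O + (0, 1) = (0, 1)

2P = (0, 1)


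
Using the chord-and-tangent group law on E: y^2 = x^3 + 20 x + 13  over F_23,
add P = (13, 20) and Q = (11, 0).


P != Q, so use the chord formula.
s = (y2 - y1) / (x2 - x1) = (3) / (21) mod 23 = 10
x3 = s^2 - x1 - x2 mod 23 = 10^2 - 13 - 11 = 7
y3 = s (x1 - x3) - y1 mod 23 = 10 * (13 - 7) - 20 = 17

P + Q = (7, 17)


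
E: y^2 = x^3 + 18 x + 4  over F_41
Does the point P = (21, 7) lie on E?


Check whether y^2 = x^3 + 18 x + 4 (mod 41) for (x, y) = (21, 7).
LHS: y^2 = 7^2 mod 41 = 8
RHS: x^3 + 18 x + 4 = 21^3 + 18*21 + 4 mod 41 = 8
LHS = RHS

Yes, on the curve


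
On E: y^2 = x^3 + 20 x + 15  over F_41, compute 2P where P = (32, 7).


Doubling: s = (3 x1^2 + a) / (2 y1)
s = (3*32^2 + 20) / (2*7) mod 41 = 10
x3 = s^2 - 2 x1 mod 41 = 10^2 - 2*32 = 36
y3 = s (x1 - x3) - y1 mod 41 = 10 * (32 - 36) - 7 = 35

2P = (36, 35)


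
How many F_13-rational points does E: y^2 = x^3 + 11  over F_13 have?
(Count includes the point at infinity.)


For each x in F_13, count y with y^2 = x^3 + 0 x + 11 mod 13:
  x = 1: RHS = 12, y in [5, 8]  -> 2 point(s)
  x = 3: RHS = 12, y in [5, 8]  -> 2 point(s)
  x = 4: RHS = 10, y in [6, 7]  -> 2 point(s)
  x = 7: RHS = 3, y in [4, 9]  -> 2 point(s)
  x = 8: RHS = 3, y in [4, 9]  -> 2 point(s)
  x = 9: RHS = 12, y in [5, 8]  -> 2 point(s)
  x = 10: RHS = 10, y in [6, 7]  -> 2 point(s)
  x = 11: RHS = 3, y in [4, 9]  -> 2 point(s)
  x = 12: RHS = 10, y in [6, 7]  -> 2 point(s)
Affine points: 18. Add the point at infinity: total = 19.

#E(F_13) = 19


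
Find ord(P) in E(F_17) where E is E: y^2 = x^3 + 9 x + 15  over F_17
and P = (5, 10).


Compute successive multiples of P until we hit O:
  1P = (5, 10)
  2P = (9, 14)
  3P = (4, 8)
  4P = (12, 10)
  5P = (0, 7)
  6P = (11, 0)
  7P = (0, 10)
  8P = (12, 7)
  ... (continuing to 12P)
  12P = O

ord(P) = 12


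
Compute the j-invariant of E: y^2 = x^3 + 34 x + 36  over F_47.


Delta = -16(4 a^3 + 27 b^2) mod 47 = 23
-1728 * (4 a)^3 = -1728 * (4*34)^3 mod 47 = 35
j = 35 * 23^(-1) mod 47 = 24

j = 24 (mod 47)


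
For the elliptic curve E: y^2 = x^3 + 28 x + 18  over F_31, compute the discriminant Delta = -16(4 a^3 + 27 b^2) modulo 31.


4 a^3 + 27 b^2 = 4*28^3 + 27*18^2 = 87808 + 8748 = 96556
Delta = -16 * (96556) = -1544896
Delta mod 31 = 20

Delta = 20 (mod 31)


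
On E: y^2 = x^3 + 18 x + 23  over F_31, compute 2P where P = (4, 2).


Doubling: s = (3 x1^2 + a) / (2 y1)
s = (3*4^2 + 18) / (2*2) mod 31 = 1
x3 = s^2 - 2 x1 mod 31 = 1^2 - 2*4 = 24
y3 = s (x1 - x3) - y1 mod 31 = 1 * (4 - 24) - 2 = 9

2P = (24, 9)


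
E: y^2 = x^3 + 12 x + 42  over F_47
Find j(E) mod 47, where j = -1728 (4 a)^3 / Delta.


Delta = -16(4 a^3 + 27 b^2) mod 47 = 9
-1728 * (4 a)^3 = -1728 * (4*12)^3 mod 47 = 11
j = 11 * 9^(-1) mod 47 = 43

j = 43 (mod 47)


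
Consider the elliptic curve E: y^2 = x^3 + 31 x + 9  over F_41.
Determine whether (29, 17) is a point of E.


Check whether y^2 = x^3 + 31 x + 9 (mod 41) for (x, y) = (29, 17).
LHS: y^2 = 17^2 mod 41 = 2
RHS: x^3 + 31 x + 9 = 29^3 + 31*29 + 9 mod 41 = 0
LHS != RHS

No, not on the curve


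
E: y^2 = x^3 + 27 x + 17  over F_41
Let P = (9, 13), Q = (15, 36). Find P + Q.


P != Q, so use the chord formula.
s = (y2 - y1) / (x2 - x1) = (23) / (6) mod 41 = 38
x3 = s^2 - x1 - x2 mod 41 = 38^2 - 9 - 15 = 26
y3 = s (x1 - x3) - y1 mod 41 = 38 * (9 - 26) - 13 = 38

P + Q = (26, 38)


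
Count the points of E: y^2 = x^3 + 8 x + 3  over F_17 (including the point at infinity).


For each x in F_17, count y with y^2 = x^3 + 8 x + 3 mod 17:
  x = 5: RHS = 15, y in [7, 10]  -> 2 point(s)
  x = 8: RHS = 1, y in [1, 16]  -> 2 point(s)
  x = 12: RHS = 8, y in [5, 12]  -> 2 point(s)
  x = 13: RHS = 9, y in [3, 14]  -> 2 point(s)
  x = 15: RHS = 13, y in [8, 9]  -> 2 point(s)
Affine points: 10. Add the point at infinity: total = 11.

#E(F_17) = 11


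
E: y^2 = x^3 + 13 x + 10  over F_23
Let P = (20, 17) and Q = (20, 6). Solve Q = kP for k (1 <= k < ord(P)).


Enumerate multiples of P until we hit Q = (20, 6):
  1P = (20, 17)
  2P = (12, 10)
  3P = (18, 2)
  4P = (1, 22)
  5P = (5, 19)
  6P = (11, 14)
  7P = (10, 17)
  8P = (16, 6)
  9P = (19, 3)
  10P = (19, 20)
  11P = (16, 17)
  12P = (10, 6)
  13P = (11, 9)
  14P = (5, 4)
  15P = (1, 1)
  16P = (18, 21)
  17P = (12, 13)
  18P = (20, 6)
Match found at i = 18.

k = 18


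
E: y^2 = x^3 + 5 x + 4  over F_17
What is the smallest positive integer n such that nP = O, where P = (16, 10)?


Compute successive multiples of P until we hit O:
  1P = (16, 10)
  2P = (11, 9)
  3P = (5, 16)
  4P = (14, 9)
  5P = (0, 15)
  6P = (9, 8)
  7P = (7, 12)
  8P = (10, 0)
  ... (continuing to 16P)
  16P = O

ord(P) = 16


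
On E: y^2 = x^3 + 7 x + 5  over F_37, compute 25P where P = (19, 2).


k = 25 = 11001_2 (binary, LSB first: 10011)
Double-and-add from P = (19, 2):
  bit 0 = 1: acc = O + (19, 2) = (19, 2)
  bit 1 = 0: acc unchanged = (19, 2)
  bit 2 = 0: acc unchanged = (19, 2)
  bit 3 = 1: acc = (19, 2) + (12, 2) = (6, 35)
  bit 4 = 1: acc = (6, 35) + (3, 33) = (12, 35)

25P = (12, 35)


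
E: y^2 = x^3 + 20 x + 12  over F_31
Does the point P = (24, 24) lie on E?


Check whether y^2 = x^3 + 20 x + 12 (mod 31) for (x, y) = (24, 24).
LHS: y^2 = 24^2 mod 31 = 18
RHS: x^3 + 20 x + 12 = 24^3 + 20*24 + 12 mod 31 = 25
LHS != RHS

No, not on the curve


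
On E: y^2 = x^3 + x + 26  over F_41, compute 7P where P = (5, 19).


k = 7 = 111_2 (binary, LSB first: 111)
Double-and-add from P = (5, 19):
  bit 0 = 1: acc = O + (5, 19) = (5, 19)
  bit 1 = 1: acc = (5, 19) + (35, 3) = (37, 9)
  bit 2 = 1: acc = (37, 9) + (22, 35) = (24, 4)

7P = (24, 4)


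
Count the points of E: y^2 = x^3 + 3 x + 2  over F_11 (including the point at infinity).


For each x in F_11, count y with y^2 = x^3 + 3 x + 2 mod 11:
  x = 2: RHS = 5, y in [4, 7]  -> 2 point(s)
  x = 3: RHS = 5, y in [4, 7]  -> 2 point(s)
  x = 4: RHS = 1, y in [1, 10]  -> 2 point(s)
  x = 6: RHS = 5, y in [4, 7]  -> 2 point(s)
  x = 7: RHS = 3, y in [5, 6]  -> 2 point(s)
  x = 10: RHS = 9, y in [3, 8]  -> 2 point(s)
Affine points: 12. Add the point at infinity: total = 13.

#E(F_11) = 13


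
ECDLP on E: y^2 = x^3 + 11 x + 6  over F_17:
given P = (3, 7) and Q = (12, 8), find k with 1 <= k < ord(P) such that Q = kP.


Enumerate multiples of P until we hit Q = (12, 8):
  1P = (3, 7)
  2P = (9, 1)
  3P = (6, 13)
  4P = (12, 9)
  5P = (1, 1)
  6P = (5, 4)
  7P = (7, 16)
  8P = (11, 9)
  9P = (2, 6)
  10P = (13, 0)
  11P = (2, 11)
  12P = (11, 8)
  13P = (7, 1)
  14P = (5, 13)
  15P = (1, 16)
  16P = (12, 8)
Match found at i = 16.

k = 16


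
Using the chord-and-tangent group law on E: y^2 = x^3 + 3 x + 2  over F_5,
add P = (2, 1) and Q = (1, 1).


P != Q, so use the chord formula.
s = (y2 - y1) / (x2 - x1) = (0) / (4) mod 5 = 0
x3 = s^2 - x1 - x2 mod 5 = 0^2 - 2 - 1 = 2
y3 = s (x1 - x3) - y1 mod 5 = 0 * (2 - 2) - 1 = 4

P + Q = (2, 4)


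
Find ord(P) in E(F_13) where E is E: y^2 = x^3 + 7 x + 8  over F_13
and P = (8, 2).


Compute successive multiples of P until we hit O:
  1P = (8, 2)
  2P = (11, 8)
  3P = (11, 5)
  4P = (8, 11)
  5P = O

ord(P) = 5


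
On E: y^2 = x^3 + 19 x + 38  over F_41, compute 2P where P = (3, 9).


Doubling: s = (3 x1^2 + a) / (2 y1)
s = (3*3^2 + 19) / (2*9) mod 41 = 39
x3 = s^2 - 2 x1 mod 41 = 39^2 - 2*3 = 39
y3 = s (x1 - x3) - y1 mod 41 = 39 * (3 - 39) - 9 = 22

2P = (39, 22)


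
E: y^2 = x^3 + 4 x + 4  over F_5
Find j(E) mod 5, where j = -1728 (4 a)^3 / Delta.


Delta = -16(4 a^3 + 27 b^2) mod 5 = 2
-1728 * (4 a)^3 = -1728 * (4*4)^3 mod 5 = 2
j = 2 * 2^(-1) mod 5 = 1

j = 1 (mod 5)


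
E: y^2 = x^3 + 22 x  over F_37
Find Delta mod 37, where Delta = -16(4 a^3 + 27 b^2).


4 a^3 + 27 b^2 = 4*22^3 + 27*0^2 = 42592 + 0 = 42592
Delta = -16 * (42592) = -681472
Delta mod 37 = 31

Delta = 31 (mod 37)


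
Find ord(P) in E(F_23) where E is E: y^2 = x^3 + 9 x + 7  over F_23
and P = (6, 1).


Compute successive multiples of P until we hit O:
  1P = (6, 1)
  2P = (12, 16)
  3P = (17, 6)
  4P = (8, 19)
  5P = (21, 2)
  6P = (5, 19)
  7P = (14, 5)
  8P = (9, 9)
  ... (continuing to 19P)
  19P = O

ord(P) = 19


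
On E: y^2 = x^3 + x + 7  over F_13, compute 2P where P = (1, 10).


Doubling: s = (3 x1^2 + a) / (2 y1)
s = (3*1^2 + 1) / (2*10) mod 13 = 8
x3 = s^2 - 2 x1 mod 13 = 8^2 - 2*1 = 10
y3 = s (x1 - x3) - y1 mod 13 = 8 * (1 - 10) - 10 = 9

2P = (10, 9)


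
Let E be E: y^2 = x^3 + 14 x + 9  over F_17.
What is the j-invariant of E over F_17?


Delta = -16(4 a^3 + 27 b^2) mod 17 = 5
-1728 * (4 a)^3 = -1728 * (4*14)^3 mod 17 = 2
j = 2 * 5^(-1) mod 17 = 14

j = 14 (mod 17)


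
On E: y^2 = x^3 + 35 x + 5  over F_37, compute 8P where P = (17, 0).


k = 8 = 1000_2 (binary, LSB first: 0001)
Double-and-add from P = (17, 0):
  bit 0 = 0: acc unchanged = O
  bit 1 = 0: acc unchanged = O
  bit 2 = 0: acc unchanged = O
  bit 3 = 1: acc = O + O = O

8P = O


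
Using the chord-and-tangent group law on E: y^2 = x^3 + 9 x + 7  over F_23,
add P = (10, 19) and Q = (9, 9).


P != Q, so use the chord formula.
s = (y2 - y1) / (x2 - x1) = (13) / (22) mod 23 = 10
x3 = s^2 - x1 - x2 mod 23 = 10^2 - 10 - 9 = 12
y3 = s (x1 - x3) - y1 mod 23 = 10 * (10 - 12) - 19 = 7

P + Q = (12, 7)


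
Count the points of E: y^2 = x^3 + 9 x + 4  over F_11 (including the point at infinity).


For each x in F_11, count y with y^2 = x^3 + 9 x + 4 mod 11:
  x = 0: RHS = 4, y in [2, 9]  -> 2 point(s)
  x = 1: RHS = 3, y in [5, 6]  -> 2 point(s)
  x = 3: RHS = 3, y in [5, 6]  -> 2 point(s)
  x = 4: RHS = 5, y in [4, 7]  -> 2 point(s)
  x = 5: RHS = 9, y in [3, 8]  -> 2 point(s)
  x = 7: RHS = 3, y in [5, 6]  -> 2 point(s)
  x = 8: RHS = 5, y in [4, 7]  -> 2 point(s)
  x = 9: RHS = 0, y in [0]  -> 1 point(s)
  x = 10: RHS = 5, y in [4, 7]  -> 2 point(s)
Affine points: 17. Add the point at infinity: total = 18.

#E(F_11) = 18


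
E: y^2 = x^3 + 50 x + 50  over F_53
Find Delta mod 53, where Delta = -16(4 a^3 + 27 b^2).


4 a^3 + 27 b^2 = 4*50^3 + 27*50^2 = 500000 + 67500 = 567500
Delta = -16 * (567500) = -9080000
Delta mod 53 = 13

Delta = 13 (mod 53)


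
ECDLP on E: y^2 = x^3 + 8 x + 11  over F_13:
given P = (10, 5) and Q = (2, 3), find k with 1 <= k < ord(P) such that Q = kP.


Enumerate multiples of P until we hit Q = (2, 3):
  1P = (10, 5)
  2P = (2, 10)
  3P = (2, 3)
Match found at i = 3.

k = 3


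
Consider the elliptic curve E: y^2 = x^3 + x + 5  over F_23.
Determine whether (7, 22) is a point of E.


Check whether y^2 = x^3 + 1 x + 5 (mod 23) for (x, y) = (7, 22).
LHS: y^2 = 22^2 mod 23 = 1
RHS: x^3 + 1 x + 5 = 7^3 + 1*7 + 5 mod 23 = 10
LHS != RHS

No, not on the curve


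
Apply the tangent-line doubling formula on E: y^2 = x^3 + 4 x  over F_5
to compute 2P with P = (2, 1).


Doubling: s = (3 x1^2 + a) / (2 y1)
s = (3*2^2 + 4) / (2*1) mod 5 = 3
x3 = s^2 - 2 x1 mod 5 = 3^2 - 2*2 = 0
y3 = s (x1 - x3) - y1 mod 5 = 3 * (2 - 0) - 1 = 0

2P = (0, 0)


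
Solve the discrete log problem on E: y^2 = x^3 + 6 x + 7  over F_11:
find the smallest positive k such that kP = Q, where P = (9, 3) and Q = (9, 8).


Enumerate multiples of P until we hit Q = (9, 8):
  1P = (9, 3)
  2P = (2, 7)
  3P = (1, 5)
  4P = (10, 0)
  5P = (1, 6)
  6P = (2, 4)
  7P = (9, 8)
Match found at i = 7.

k = 7


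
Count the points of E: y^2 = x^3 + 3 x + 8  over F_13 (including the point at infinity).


For each x in F_13, count y with y^2 = x^3 + 3 x + 8 mod 13:
  x = 1: RHS = 12, y in [5, 8]  -> 2 point(s)
  x = 2: RHS = 9, y in [3, 10]  -> 2 point(s)
  x = 9: RHS = 10, y in [6, 7]  -> 2 point(s)
  x = 12: RHS = 4, y in [2, 11]  -> 2 point(s)
Affine points: 8. Add the point at infinity: total = 9.

#E(F_13) = 9


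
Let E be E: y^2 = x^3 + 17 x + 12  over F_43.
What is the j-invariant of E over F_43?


Delta = -16(4 a^3 + 27 b^2) mod 43 = 40
-1728 * (4 a)^3 = -1728 * (4*17)^3 mod 43 = 1
j = 1 * 40^(-1) mod 43 = 14

j = 14 (mod 43)


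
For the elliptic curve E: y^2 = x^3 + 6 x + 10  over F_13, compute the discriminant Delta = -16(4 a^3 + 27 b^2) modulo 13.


4 a^3 + 27 b^2 = 4*6^3 + 27*10^2 = 864 + 2700 = 3564
Delta = -16 * (3564) = -57024
Delta mod 13 = 7

Delta = 7 (mod 13)


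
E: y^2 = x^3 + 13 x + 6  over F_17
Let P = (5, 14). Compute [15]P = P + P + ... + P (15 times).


k = 15 = 1111_2 (binary, LSB first: 1111)
Double-and-add from P = (5, 14):
  bit 0 = 1: acc = O + (5, 14) = (5, 14)
  bit 1 = 1: acc = (5, 14) + (3, 2) = (11, 1)
  bit 2 = 1: acc = (11, 1) + (9, 6) = (16, 3)
  bit 3 = 1: acc = (16, 3) + (14, 12) = (3, 15)

15P = (3, 15)


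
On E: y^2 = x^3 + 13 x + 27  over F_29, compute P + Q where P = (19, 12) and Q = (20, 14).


P != Q, so use the chord formula.
s = (y2 - y1) / (x2 - x1) = (2) / (1) mod 29 = 2
x3 = s^2 - x1 - x2 mod 29 = 2^2 - 19 - 20 = 23
y3 = s (x1 - x3) - y1 mod 29 = 2 * (19 - 23) - 12 = 9

P + Q = (23, 9)


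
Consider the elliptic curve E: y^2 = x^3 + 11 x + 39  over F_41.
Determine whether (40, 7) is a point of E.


Check whether y^2 = x^3 + 11 x + 39 (mod 41) for (x, y) = (40, 7).
LHS: y^2 = 7^2 mod 41 = 8
RHS: x^3 + 11 x + 39 = 40^3 + 11*40 + 39 mod 41 = 27
LHS != RHS

No, not on the curve


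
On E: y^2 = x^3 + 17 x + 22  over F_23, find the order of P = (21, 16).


Compute successive multiples of P until we hit O:
  1P = (21, 16)
  2P = (7, 1)
  3P = (8, 16)
  4P = (17, 7)
  5P = (3, 13)
  6P = (15, 8)
  7P = (22, 21)
  8P = (5, 18)
  ... (continuing to 27P)
  27P = O

ord(P) = 27


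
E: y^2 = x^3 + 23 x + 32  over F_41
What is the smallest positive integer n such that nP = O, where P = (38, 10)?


Compute successive multiples of P until we hit O:
  1P = (38, 10)
  2P = (2, 39)
  3P = (33, 19)
  4P = (29, 23)
  5P = (10, 27)
  6P = (18, 13)
  7P = (21, 10)
  8P = (23, 31)
  ... (continuing to 48P)
  48P = O

ord(P) = 48


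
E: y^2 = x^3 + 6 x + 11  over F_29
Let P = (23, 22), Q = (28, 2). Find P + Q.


P != Q, so use the chord formula.
s = (y2 - y1) / (x2 - x1) = (9) / (5) mod 29 = 25
x3 = s^2 - x1 - x2 mod 29 = 25^2 - 23 - 28 = 23
y3 = s (x1 - x3) - y1 mod 29 = 25 * (23 - 23) - 22 = 7

P + Q = (23, 7)


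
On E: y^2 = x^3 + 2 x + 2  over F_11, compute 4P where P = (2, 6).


k = 4 = 100_2 (binary, LSB first: 001)
Double-and-add from P = (2, 6):
  bit 0 = 0: acc unchanged = O
  bit 1 = 0: acc unchanged = O
  bit 2 = 1: acc = O + (1, 4) = (1, 4)

4P = (1, 4)


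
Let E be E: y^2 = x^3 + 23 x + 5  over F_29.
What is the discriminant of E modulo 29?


4 a^3 + 27 b^2 = 4*23^3 + 27*5^2 = 48668 + 675 = 49343
Delta = -16 * (49343) = -789488
Delta mod 29 = 8

Delta = 8 (mod 29)


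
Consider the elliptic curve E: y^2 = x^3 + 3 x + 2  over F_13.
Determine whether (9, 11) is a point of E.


Check whether y^2 = x^3 + 3 x + 2 (mod 13) for (x, y) = (9, 11).
LHS: y^2 = 11^2 mod 13 = 4
RHS: x^3 + 3 x + 2 = 9^3 + 3*9 + 2 mod 13 = 4
LHS = RHS

Yes, on the curve


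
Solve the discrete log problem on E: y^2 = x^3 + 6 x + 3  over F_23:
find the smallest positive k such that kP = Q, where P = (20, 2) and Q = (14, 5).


Enumerate multiples of P until we hit Q = (14, 5):
  1P = (20, 2)
  2P = (18, 3)
  3P = (14, 18)
  4P = (14, 5)
Match found at i = 4.

k = 4


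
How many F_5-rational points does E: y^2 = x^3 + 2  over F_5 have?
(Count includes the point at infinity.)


For each x in F_5, count y with y^2 = x^3 + 0 x + 2 mod 5:
  x = 2: RHS = 0, y in [0]  -> 1 point(s)
  x = 3: RHS = 4, y in [2, 3]  -> 2 point(s)
  x = 4: RHS = 1, y in [1, 4]  -> 2 point(s)
Affine points: 5. Add the point at infinity: total = 6.

#E(F_5) = 6


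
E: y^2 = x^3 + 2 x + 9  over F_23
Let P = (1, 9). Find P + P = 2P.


Doubling: s = (3 x1^2 + a) / (2 y1)
s = (3*1^2 + 2) / (2*9) mod 23 = 22
x3 = s^2 - 2 x1 mod 23 = 22^2 - 2*1 = 22
y3 = s (x1 - x3) - y1 mod 23 = 22 * (1 - 22) - 9 = 12

2P = (22, 12)


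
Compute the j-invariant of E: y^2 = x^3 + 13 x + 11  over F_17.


Delta = -16(4 a^3 + 27 b^2) mod 17 = 2
-1728 * (4 a)^3 = -1728 * (4*13)^3 mod 17 = 6
j = 6 * 2^(-1) mod 17 = 3

j = 3 (mod 17)


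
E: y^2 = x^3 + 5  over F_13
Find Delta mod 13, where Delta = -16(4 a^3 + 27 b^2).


4 a^3 + 27 b^2 = 4*0^3 + 27*5^2 = 0 + 675 = 675
Delta = -16 * (675) = -10800
Delta mod 13 = 3

Delta = 3 (mod 13)


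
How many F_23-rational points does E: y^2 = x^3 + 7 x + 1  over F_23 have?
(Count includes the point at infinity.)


For each x in F_23, count y with y^2 = x^3 + 7 x + 1 mod 23:
  x = 0: RHS = 1, y in [1, 22]  -> 2 point(s)
  x = 1: RHS = 9, y in [3, 20]  -> 2 point(s)
  x = 2: RHS = 0, y in [0]  -> 1 point(s)
  x = 3: RHS = 3, y in [7, 16]  -> 2 point(s)
  x = 4: RHS = 1, y in [1, 22]  -> 2 point(s)
  x = 5: RHS = 0, y in [0]  -> 1 point(s)
  x = 6: RHS = 6, y in [11, 12]  -> 2 point(s)
  x = 7: RHS = 2, y in [5, 18]  -> 2 point(s)
  x = 10: RHS = 13, y in [6, 17]  -> 2 point(s)
  x = 11: RHS = 6, y in [11, 12]  -> 2 point(s)
  x = 13: RHS = 12, y in [9, 14]  -> 2 point(s)
  x = 15: RHS = 8, y in [10, 13]  -> 2 point(s)
  x = 16: RHS = 0, y in [0]  -> 1 point(s)
  x = 18: RHS = 2, y in [5, 18]  -> 2 point(s)
  x = 19: RHS = 1, y in [1, 22]  -> 2 point(s)
  x = 21: RHS = 2, y in [5, 18]  -> 2 point(s)
  x = 22: RHS = 16, y in [4, 19]  -> 2 point(s)
Affine points: 31. Add the point at infinity: total = 32.

#E(F_23) = 32


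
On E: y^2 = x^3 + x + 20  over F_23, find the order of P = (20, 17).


Compute successive multiples of P until we hit O:
  1P = (20, 17)
  2P = (14, 15)
  3P = (7, 18)
  4P = (22, 15)
  5P = (5, 14)
  6P = (10, 8)
  7P = (6, 14)
  8P = (15, 12)
  ... (continuing to 21P)
  21P = O

ord(P) = 21


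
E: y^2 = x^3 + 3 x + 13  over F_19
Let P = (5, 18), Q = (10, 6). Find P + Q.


P != Q, so use the chord formula.
s = (y2 - y1) / (x2 - x1) = (7) / (5) mod 19 = 9
x3 = s^2 - x1 - x2 mod 19 = 9^2 - 5 - 10 = 9
y3 = s (x1 - x3) - y1 mod 19 = 9 * (5 - 9) - 18 = 3

P + Q = (9, 3)


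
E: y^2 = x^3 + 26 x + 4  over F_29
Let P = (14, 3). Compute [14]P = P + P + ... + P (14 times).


k = 14 = 1110_2 (binary, LSB first: 0111)
Double-and-add from P = (14, 3):
  bit 0 = 0: acc unchanged = O
  bit 1 = 1: acc = O + (17, 9) = (17, 9)
  bit 2 = 1: acc = (17, 9) + (8, 17) = (3, 14)
  bit 3 = 1: acc = (3, 14) + (22, 28) = (28, 21)

14P = (28, 21)


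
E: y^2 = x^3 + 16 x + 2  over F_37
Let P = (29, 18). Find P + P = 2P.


Doubling: s = (3 x1^2 + a) / (2 y1)
s = (3*29^2 + 16) / (2*18) mod 37 = 14
x3 = s^2 - 2 x1 mod 37 = 14^2 - 2*29 = 27
y3 = s (x1 - x3) - y1 mod 37 = 14 * (29 - 27) - 18 = 10

2P = (27, 10)


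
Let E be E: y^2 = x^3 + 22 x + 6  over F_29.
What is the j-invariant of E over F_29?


Delta = -16(4 a^3 + 27 b^2) mod 29 = 20
-1728 * (4 a)^3 = -1728 * (4*22)^3 mod 29 = 12
j = 12 * 20^(-1) mod 29 = 18

j = 18 (mod 29)
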